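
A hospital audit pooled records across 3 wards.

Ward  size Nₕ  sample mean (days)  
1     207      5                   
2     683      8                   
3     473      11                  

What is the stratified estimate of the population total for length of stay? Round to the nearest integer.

Population total = Σ Nₕ·x̄ₕ (each stratum's size times its mean).
207·5 + 683·8 + 473·11 = 1035 + 5464 + 5203 = 11702.

11702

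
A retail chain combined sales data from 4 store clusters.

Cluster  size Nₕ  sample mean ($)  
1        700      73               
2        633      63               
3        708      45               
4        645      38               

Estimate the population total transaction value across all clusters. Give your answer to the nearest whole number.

Estimate total by summing Nₕ·x̄ₕ over strata.
700·73 + 633·63 + 708·45 + 645·38 = 51100 + 39879 + 31860 + 24510 = 147349.

147349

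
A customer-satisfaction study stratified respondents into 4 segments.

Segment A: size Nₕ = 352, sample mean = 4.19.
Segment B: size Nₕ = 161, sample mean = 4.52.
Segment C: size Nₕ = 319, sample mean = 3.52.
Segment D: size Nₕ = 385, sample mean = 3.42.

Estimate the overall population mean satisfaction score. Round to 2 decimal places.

N = 1217; weights Wₕ = Nₕ/N = (0.2892, 0.1323, 0.2621, 0.3164).
x̄_st = Σ Wₕ·x̄ₕ = 0.2892·4.19 + 0.1323·4.52 + 0.2621·3.52 + 0.3164·3.42 ≈ 3.8144...
→ 3.81.

3.81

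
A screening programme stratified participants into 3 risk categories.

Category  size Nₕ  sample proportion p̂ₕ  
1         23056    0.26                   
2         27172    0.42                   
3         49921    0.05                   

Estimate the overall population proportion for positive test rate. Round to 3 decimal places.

Wₕ = Nₕ/N with N = 100149: 0.2302, 0.2713, 0.4985.
p̂_st = 0.2302·0.26 + 0.2713·0.42 + 0.4985·0.05 ≈ 0.19873... → 0.199.

0.199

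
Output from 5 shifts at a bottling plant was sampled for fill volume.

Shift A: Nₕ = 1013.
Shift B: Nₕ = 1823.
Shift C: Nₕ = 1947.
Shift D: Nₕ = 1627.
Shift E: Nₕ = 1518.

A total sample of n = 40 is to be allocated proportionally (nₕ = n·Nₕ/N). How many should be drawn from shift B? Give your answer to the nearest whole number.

9

Share of shift B = 1823/7928 = 0.22994.
Allocate 40 × 0.22994 = 9.198... → 9.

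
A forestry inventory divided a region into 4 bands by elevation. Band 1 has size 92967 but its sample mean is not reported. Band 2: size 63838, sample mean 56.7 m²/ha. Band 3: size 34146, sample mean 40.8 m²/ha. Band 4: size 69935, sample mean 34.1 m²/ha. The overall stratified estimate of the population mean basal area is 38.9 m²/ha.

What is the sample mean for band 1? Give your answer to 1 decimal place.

29.6

Σ Nₕx̄ₕ = N·μ, so 92967·x̄_1 = 260886·38.9 − (63838·56.7 + 34146·40.8 + 69935·34.1).
= 10148465.4 − 7397554.9 = 2750910.5.
x̄_1 = 2750910.5 / 92967 = 29.590... → 29.6.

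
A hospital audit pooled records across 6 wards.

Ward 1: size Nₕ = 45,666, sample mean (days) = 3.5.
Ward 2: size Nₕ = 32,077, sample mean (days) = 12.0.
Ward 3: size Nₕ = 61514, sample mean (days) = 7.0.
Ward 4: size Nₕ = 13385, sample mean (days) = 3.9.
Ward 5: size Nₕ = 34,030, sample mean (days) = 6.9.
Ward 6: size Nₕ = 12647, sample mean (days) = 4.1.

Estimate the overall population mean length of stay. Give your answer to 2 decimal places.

x̄_st = (Σ Nₕx̄ₕ) / (Σ Nₕ) = (45666·3.5 + 32077·12.0 + 61514·7.0 + 13385·3.9 + 34030·6.9 + 12647·4.1) / 199319
= 1314214.2 / 199319 = 6.5935... → 6.59.

6.59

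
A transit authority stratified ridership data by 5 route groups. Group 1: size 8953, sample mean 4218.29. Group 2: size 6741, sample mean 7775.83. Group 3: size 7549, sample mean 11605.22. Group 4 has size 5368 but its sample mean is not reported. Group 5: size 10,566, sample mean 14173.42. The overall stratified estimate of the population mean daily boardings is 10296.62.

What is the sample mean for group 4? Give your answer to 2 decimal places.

N = 8953 + 6741 + 7549 + 5368 + 10566 = 39177.
Overall total = μ·N = 10296.62·39177 = 403390681.74.
Subtract the known strata: 8953·4218.29 + 6741·7775.83 + 7549·11605.22 + 10566·14173.42 = 327547381.9.
Remaining total for group 4: 403390681.74 − 327547381.9 = 75843299.84.
Divide by its size: 75843299.84 / 5368 = 14128.7816... → 14128.78.

14128.78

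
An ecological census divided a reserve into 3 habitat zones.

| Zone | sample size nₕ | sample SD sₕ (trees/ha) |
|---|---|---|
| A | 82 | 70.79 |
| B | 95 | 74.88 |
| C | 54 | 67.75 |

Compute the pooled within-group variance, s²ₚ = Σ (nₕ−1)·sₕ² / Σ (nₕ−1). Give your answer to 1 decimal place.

Degrees of freedom: 81 + 94 + 53 = 228.
Σ(nₕ−1)sₕ² = 81·5011.2241 + 94·5607.0144 + 53·4590.0625 = 1176241.8182.
s²ₚ = 1176241.8182 / 228 = 5158.955... → 5159.0.

5159.0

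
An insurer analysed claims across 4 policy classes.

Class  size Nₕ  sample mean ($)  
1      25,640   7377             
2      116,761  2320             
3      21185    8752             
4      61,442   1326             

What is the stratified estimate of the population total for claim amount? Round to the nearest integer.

726915012

1: 25640·7377 = 189146280
2: 116761·2320 = 270885520
3: 21185·8752 = 185411120
4: 61442·1326 = 81472092
τ̂ = Σ Nₕx̄ₕ = 726915012.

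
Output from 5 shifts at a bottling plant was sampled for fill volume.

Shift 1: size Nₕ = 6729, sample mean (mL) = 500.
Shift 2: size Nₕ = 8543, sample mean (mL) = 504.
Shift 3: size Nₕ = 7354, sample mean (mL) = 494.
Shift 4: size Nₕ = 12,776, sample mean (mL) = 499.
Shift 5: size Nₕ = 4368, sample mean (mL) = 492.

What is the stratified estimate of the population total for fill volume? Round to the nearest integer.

Population total = Σ Nₕ·x̄ₕ (each stratum's size times its mean).
6729·500 + 8543·504 + 7354·494 + 12776·499 + 4368·492 = 3364500 + 4305672 + 3632876 + 6375224 + 2149056 = 19827328.

19827328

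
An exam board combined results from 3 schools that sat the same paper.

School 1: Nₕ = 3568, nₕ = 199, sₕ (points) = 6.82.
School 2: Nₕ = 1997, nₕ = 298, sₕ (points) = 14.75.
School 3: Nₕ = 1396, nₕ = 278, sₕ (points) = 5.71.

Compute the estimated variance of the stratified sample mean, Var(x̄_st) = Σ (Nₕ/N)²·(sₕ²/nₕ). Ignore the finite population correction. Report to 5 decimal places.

0.12621

N = 6961; Wₕ = Nₕ/N.
school 1: (3568/6961)²·6.82²/199 = 0.06140760
school 2: (1997/6961)²·14.75²/298 = 0.06008702
school 3: (1396/6961)²·5.71²/278 = 0.00471688
Sum = 0.12621149 → 0.12621.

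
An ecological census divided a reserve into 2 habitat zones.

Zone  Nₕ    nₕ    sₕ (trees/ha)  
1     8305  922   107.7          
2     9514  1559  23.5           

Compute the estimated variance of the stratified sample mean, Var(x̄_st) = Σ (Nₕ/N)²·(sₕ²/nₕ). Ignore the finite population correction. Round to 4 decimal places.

N = 17819; Wₕ = Nₕ/N.
zone 1: (8305/17819)²·107.7²/922 = 2.7328331
zone 2: (9514/17819)²·23.5²/1559 = 0.1009832
Sum = 2.8338163 → 2.8338.

2.8338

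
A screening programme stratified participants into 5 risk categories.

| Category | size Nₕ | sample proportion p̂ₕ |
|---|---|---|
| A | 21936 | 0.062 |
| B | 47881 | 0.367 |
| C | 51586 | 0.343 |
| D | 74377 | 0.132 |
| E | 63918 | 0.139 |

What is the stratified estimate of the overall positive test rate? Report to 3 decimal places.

0.213

N = 21936 + 47881 + 51586 + 74377 + 63918 = 259698.
Overall proportion = Σ (Nₕ/N)·p̂ₕ.
Σ Nₕp̂ₕ = 1360.032 + 17572.327 + 17693.998 + 9817.764 + 8884.602 = 55328.723.
55328.723 / 259698 = 0.21305... → 0.213.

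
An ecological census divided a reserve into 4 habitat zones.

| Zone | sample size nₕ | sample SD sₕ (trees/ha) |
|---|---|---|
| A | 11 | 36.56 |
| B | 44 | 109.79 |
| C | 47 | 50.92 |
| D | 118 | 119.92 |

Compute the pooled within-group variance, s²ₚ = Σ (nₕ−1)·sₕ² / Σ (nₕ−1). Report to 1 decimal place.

10803.3

Degrees of freedom: 10 + 43 + 46 + 117 = 216.
Σ(nₕ−1)sₕ² = 10·1336.6336 + 43·12053.8441 + 46·2592.8464 + 117·14380.8064 = 2333506.9155.
s²ₚ = 2333506.9155 / 216 = 10803.273... → 10803.3.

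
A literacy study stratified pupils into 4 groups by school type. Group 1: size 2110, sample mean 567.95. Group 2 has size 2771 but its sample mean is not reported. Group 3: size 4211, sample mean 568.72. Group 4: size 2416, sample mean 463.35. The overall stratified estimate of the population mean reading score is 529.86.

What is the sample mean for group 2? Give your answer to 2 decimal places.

499.79

N = 2110 + 2771 + 4211 + 2416 = 11508.
Overall total = μ·N = 529.86·11508 = 6097628.88.
Subtract the known strata: 2110·567.95 + 4211·568.72 + 2416·463.35 = 4712708.02.
Remaining total for group 2: 6097628.88 − 4712708.02 = 1384920.86.
Divide by its size: 1384920.86 / 2771 = 499.7910... → 499.79.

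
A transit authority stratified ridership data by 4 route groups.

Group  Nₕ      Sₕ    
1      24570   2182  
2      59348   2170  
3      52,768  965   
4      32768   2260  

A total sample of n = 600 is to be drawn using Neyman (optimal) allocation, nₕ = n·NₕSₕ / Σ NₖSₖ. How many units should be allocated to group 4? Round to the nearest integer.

145

1: NₕSₕ = 24570·2182 = 53611740
2: NₕSₕ = 59348·2170 = 128785160
3: NₕSₕ = 52768·965 = 50921120
4: NₕSₕ = 32768·2260 = 74055680
Σ NₕSₕ = 307373700.
n_4 = 600·74055680/307373700 = 144.558... → 145.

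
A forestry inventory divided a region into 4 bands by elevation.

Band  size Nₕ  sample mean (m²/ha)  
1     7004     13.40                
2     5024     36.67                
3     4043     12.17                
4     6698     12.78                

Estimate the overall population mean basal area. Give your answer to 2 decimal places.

x̄_st = (Σ Nₕx̄ₕ) / (Σ Nₕ) = (7004·13.40 + 5024·36.67 + 4043·12.17 + 6698·12.78) / 22769
= 412887.43 / 22769 = 18.1338... → 18.13.

18.13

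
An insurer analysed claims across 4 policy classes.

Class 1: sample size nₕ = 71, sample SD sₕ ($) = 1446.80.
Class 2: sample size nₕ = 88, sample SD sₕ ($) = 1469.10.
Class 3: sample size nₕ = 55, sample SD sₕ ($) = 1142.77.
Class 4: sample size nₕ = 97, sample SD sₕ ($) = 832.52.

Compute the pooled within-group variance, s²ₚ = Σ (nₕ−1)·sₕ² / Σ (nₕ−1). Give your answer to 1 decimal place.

1: (71−1)·1446.80² = 70·2093230.24 = 146526116.8
2: (88−1)·1469.10² = 87·2158254.81 = 187768168.47
3: (55−1)·1142.77² = 54·1305923.2729 = 70519856.7366
4: (97−1)·832.52² = 96·693089.5504 = 66536596.8384
Numerator = 471350738.845; denominator = Σ(nₕ−1) = 307.
s²ₚ = 471350738.845/307 = 1535344.426... → 1535344.4.

1535344.4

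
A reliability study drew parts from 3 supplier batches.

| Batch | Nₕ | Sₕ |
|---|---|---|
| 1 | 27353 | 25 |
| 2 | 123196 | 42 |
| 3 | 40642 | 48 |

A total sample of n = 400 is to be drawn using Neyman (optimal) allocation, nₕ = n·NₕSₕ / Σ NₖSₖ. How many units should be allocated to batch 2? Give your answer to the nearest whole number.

Σ NₕSₕ = 27353·25 + 123196·42 + 40642·48 = 7808873.
Share for 2: 5174232/7808873 = 0.66261.
n_2 = 400 × 0.66261 = 265.044... → 265.

265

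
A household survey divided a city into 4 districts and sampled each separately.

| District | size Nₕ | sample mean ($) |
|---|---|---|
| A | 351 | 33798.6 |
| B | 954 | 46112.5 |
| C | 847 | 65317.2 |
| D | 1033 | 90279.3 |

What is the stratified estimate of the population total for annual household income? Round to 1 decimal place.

Estimate total by summing Nₕ·x̄ₕ over strata.
351·33798.6 + 954·46112.5 + 847·65317.2 + 1033·90279.3 = 11863308.6 + 43991325 + 55323668.4 + 93258516.9 = 204436818.9.

204436818.9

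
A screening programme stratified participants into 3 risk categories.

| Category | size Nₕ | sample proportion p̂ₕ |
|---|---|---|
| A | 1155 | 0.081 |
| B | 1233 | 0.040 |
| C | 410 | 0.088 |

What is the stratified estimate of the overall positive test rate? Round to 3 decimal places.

N = 1155 + 1233 + 410 = 2798.
Overall proportion = Σ (Nₕ/N)·p̂ₕ.
Σ Nₕp̂ₕ = 93.555 + 49.32 + 36.08 = 178.955.
178.955 / 2798 = 0.06396... → 0.064.

0.064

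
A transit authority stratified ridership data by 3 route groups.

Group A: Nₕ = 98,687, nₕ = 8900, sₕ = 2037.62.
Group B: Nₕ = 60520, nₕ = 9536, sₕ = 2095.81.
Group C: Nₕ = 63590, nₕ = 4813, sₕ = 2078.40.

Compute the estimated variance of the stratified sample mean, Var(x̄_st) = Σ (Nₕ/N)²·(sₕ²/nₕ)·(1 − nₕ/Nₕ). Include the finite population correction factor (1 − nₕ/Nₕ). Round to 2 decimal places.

N = 222797; Wₕ = Nₕ/N.
group A: (98687/222797)²·2037.62²/8900·(1 − 8900/98687) = 83.27432
group B: (60520/222797)²·2095.81²/9536·(1 − 9536/60520) = 28.63200
group C: (63590/222797)²·2078.40²/4813·(1 − 4813/63590) = 67.58028
Sum = 179.48660 → 179.49.

179.49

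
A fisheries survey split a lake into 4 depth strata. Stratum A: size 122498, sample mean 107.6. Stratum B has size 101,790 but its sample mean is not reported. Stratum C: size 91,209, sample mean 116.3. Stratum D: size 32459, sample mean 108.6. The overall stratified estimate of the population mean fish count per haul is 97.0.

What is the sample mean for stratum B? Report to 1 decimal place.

63.3

Σ Nₕx̄ₕ = N·μ, so 101790·x̄_B = 347956·97.0 − (122498·107.6 + 91209·116.3 + 32459·108.6).
= 33751732 − 27313438.9 = 6438293.1.
x̄_B = 6438293.1 / 101790 = 63.251... → 63.3.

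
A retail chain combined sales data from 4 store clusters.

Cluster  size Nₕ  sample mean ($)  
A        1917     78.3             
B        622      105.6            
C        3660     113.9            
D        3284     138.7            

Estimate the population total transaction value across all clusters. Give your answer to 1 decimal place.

1088149.1

Population total = Σ Nₕ·x̄ₕ (each stratum's size times its mean).
1917·78.3 + 622·105.6 + 3660·113.9 + 3284·138.7 = 150101.1 + 65683.2 + 416874 + 455490.8 = 1088149.1.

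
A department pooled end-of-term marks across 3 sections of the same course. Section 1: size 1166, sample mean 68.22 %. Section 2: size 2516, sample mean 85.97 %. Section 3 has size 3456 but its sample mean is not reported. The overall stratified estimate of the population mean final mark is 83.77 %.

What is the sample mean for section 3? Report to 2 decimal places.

87.41

N = 1166 + 2516 + 3456 = 7138.
Overall total = μ·N = 83.77·7138 = 597950.26.
Subtract the known strata: 1166·68.22 + 2516·85.97 = 295845.04.
Remaining total for section 3: 597950.26 − 295845.04 = 302105.22.
Divide by its size: 302105.22 / 3456 = 87.4147... → 87.41.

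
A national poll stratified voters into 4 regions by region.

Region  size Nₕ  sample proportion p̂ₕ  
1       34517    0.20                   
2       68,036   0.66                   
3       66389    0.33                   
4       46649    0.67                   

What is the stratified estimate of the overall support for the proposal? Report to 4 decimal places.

0.4869

N = 34517 + 68036 + 66389 + 46649 = 215591.
Overall proportion = Σ (Nₕ/N)·p̂ₕ.
Σ Nₕp̂ₕ = 6903.4 + 44903.76 + 21908.37 + 31254.83 = 104970.36.
104970.36 / 215591 = 0.486896... → 0.4869.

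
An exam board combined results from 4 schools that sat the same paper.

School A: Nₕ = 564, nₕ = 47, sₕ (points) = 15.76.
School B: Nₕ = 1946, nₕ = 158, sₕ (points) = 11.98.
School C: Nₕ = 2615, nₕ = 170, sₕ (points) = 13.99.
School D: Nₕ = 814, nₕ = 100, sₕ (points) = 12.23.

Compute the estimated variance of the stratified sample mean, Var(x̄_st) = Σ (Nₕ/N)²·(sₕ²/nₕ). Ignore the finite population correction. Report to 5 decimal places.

N = 5939; Wₕ = Nₕ/N.
school A: (564/5939)²·15.76²/47 = 0.04765913
school B: (1946/5939)²·11.98²/158 = 0.09752491
school C: (2615/5939)²·13.99²/170 = 0.22320465
school D: (814/5939)²·12.23²/100 = 0.02809798
Sum = 0.39648668 → 0.39649.

0.39649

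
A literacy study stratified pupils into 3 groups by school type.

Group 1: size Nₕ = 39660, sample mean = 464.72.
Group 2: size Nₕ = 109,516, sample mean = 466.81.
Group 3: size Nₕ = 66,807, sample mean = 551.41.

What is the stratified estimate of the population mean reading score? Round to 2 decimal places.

492.59

x̄_st = (Σ Nₕx̄ₕ) / (Σ Nₕ) = (39660·464.72 + 109516·466.81 + 66807·551.41) / 215983
= 106392007.03 / 215983 = 492.5944... → 492.59.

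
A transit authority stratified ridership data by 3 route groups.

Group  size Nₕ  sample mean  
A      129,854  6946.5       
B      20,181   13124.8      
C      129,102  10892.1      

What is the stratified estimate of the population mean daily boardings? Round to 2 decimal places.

N = 129854 + 20181 + 129102 = 279137.
Weight each subgroup mean by Nₕ/N and sum.
Σ Nₕx̄ₕ = 129854·6946.5 + 20181·13124.8 + 129102·10892.1 = 902030811 + 264871588.8 + 1406191894.2 = 2573094294.
Divide by N: 2573094294 / 279137 = 9218.0338... → 9218.03.

9218.03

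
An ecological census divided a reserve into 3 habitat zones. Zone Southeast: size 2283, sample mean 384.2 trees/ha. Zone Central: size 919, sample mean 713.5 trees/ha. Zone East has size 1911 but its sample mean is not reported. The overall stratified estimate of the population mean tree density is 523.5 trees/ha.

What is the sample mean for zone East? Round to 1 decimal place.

598.5

N = 2283 + 919 + 1911 = 5113.
Overall total = μ·N = 523.5·5113 = 2676655.5.
Subtract the known strata: 2283·384.2 + 919·713.5 = 1532835.1.
Remaining total for zone East: 2676655.5 − 1532835.1 = 1143820.4.
Divide by its size: 1143820.4 / 1911 = 598.545... → 598.5.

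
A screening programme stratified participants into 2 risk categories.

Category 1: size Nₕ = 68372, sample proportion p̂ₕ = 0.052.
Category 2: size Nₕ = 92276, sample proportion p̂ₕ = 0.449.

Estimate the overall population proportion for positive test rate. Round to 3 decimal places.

0.280

Wₕ = Nₕ/N with N = 160648: 0.4256, 0.5744.
p̂_st = 0.4256·0.052 + 0.5744·0.449 ≈ 0.28004... → 0.280.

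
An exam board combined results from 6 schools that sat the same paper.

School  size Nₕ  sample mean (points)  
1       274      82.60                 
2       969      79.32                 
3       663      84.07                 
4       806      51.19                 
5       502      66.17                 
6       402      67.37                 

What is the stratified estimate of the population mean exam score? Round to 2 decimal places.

71.02

N = 274 + 969 + 663 + 806 + 502 + 402 = 3616.
The stratified mean weights each stratum mean by its population share Nₕ/N.
Σ Nₕx̄ₕ = 274·82.60 + 969·79.32 + 663·84.07 + 806·51.19 + 502·66.17 + 402·67.37 = 22632.4 + 76861.08 + 55738.41 + 41259.14 + 33217.34 + 27082.74 = 256791.11.
Divide by N: 256791.11 / 3616 = 71.0152... → 71.02.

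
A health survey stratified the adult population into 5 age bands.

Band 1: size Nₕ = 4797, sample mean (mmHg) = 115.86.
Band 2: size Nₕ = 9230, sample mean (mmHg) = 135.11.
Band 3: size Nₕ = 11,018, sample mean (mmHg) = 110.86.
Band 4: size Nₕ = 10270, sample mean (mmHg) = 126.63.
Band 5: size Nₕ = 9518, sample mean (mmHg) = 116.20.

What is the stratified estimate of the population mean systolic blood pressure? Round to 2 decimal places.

N = 4797 + 9230 + 11018 + 10270 + 9518 = 44833.
The stratified mean weights each stratum mean by its population share Nₕ/N.
Σ Nₕx̄ₕ = 4797·115.86 + 9230·135.11 + 11018·110.86 + 10270·126.63 + 9518·116.20 = 555780.42 + 1247065.3 + 1221455.48 + 1300490.1 + 1105991.6 = 5430782.9.
Divide by N: 5430782.9 / 44833 = 121.1336... → 121.13.

121.13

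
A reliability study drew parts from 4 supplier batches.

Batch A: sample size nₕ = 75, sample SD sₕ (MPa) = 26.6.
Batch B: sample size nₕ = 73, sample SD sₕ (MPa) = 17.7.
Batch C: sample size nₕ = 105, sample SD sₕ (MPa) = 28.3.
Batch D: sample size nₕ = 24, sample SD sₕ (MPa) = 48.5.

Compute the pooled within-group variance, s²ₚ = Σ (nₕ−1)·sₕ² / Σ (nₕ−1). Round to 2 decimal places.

777.69

A: (75−1)·26.6² = 74·707.56 = 52359.44
B: (73−1)·17.7² = 72·313.29 = 22556.88
C: (105−1)·28.3² = 104·800.89 = 83292.56
D: (24−1)·48.5² = 23·2352.25 = 54101.75
Numerator = 212310.63; denominator = Σ(nₕ−1) = 273.
s²ₚ = 212310.63/273 = 777.6946... → 777.69.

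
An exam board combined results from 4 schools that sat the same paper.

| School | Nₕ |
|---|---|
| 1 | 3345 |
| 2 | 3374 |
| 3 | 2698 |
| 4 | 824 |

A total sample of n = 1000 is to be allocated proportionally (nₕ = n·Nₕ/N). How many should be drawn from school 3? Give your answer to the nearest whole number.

N = 3345 + 3374 + 2698 + 824 = 10241.
n_3 = 1000·2698/10241 = 263.451... → 263.

263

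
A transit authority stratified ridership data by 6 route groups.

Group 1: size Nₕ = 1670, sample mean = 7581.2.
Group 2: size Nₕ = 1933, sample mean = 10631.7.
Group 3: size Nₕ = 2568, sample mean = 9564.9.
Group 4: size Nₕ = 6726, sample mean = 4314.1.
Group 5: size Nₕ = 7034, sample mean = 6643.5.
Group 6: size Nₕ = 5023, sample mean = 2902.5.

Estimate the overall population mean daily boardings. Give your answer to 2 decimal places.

N = 1670 + 1933 + 2568 + 6726 + 7034 + 5023 = 24954.
Weight each subgroup mean by Nₕ/N and sum.
Σ Nₕx̄ₕ = 1670·7581.2 + 1933·10631.7 + 2568·9564.9 + 6726·4314.1 + 7034·6643.5 + 5023·2902.5 = 12660604 + 20551076.1 + 24562663.2 + 29016636.6 + 46730379 + 14579257.5 = 148100616.4.
Divide by N: 148100616.4 / 24954 = 5934.9450... → 5934.94.

5934.94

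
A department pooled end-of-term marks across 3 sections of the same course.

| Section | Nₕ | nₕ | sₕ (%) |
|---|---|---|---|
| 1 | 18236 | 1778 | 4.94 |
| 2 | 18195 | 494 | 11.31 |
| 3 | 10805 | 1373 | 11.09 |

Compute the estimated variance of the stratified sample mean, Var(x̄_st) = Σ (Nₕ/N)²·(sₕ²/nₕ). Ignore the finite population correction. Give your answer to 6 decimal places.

0.045153

N = 47236. Term for each stratum: Wₕ²sₕ²/nₕ.
Var(x̄_st) = 0.002045668 + 0.038419893 + 0.004687010 = 0.045152571 → 0.045153.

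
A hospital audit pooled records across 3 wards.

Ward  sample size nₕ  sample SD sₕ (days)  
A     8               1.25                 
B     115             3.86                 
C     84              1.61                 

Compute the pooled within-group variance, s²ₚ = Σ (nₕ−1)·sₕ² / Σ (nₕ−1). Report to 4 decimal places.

A: (8−1)·1.25² = 7·1.5625 = 10.9375
B: (115−1)·3.86² = 114·14.8996 = 1698.5544
C: (84−1)·1.61² = 83·2.5921 = 215.1443
Numerator = 1924.6362; denominator = Σ(nₕ−1) = 204.
s²ₚ = 1924.6362/204 = 9.434491... → 9.4345.

9.4345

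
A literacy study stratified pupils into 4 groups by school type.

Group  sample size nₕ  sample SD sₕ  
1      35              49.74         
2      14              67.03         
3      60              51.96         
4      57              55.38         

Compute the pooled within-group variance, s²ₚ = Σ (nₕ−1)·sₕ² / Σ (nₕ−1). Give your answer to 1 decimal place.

Degrees of freedom: 34 + 13 + 59 + 56 = 162.
Σ(nₕ−1)sₕ² = 34·2474.0676 + 13·4493.0209 + 59·2699.8416 + 56·3066.9444 = 473567.1109.
s²ₚ = 473567.1109 / 162 = 2923.254... → 2923.3.

2923.3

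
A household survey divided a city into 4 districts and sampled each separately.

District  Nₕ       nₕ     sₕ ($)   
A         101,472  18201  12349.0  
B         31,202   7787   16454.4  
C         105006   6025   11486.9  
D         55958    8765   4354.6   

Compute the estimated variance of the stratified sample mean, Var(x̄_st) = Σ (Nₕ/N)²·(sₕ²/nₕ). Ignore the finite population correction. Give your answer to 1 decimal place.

4272.3

N = 293638. Term for each stratum: Wₕ²sₕ²/nₕ.
Var(x̄_st) = 1000.5442 + 392.5855 + 2800.6081 + 78.5678 = 4272.3056 → 4272.3.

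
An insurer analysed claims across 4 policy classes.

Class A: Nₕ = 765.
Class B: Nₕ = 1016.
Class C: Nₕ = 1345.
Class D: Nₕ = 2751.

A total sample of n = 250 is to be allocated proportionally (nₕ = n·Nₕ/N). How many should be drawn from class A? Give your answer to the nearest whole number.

N = 765 + 1016 + 1345 + 2751 = 5877.
n_A = 250·765/5877 = 32.542... → 33.

33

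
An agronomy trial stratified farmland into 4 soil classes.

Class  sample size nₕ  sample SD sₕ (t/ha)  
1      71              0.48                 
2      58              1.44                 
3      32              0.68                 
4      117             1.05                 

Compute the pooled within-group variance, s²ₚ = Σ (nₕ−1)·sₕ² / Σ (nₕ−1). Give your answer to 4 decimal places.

1: (71−1)·0.48² = 70·0.2304 = 16.128
2: (58−1)·1.44² = 57·2.0736 = 118.1952
3: (32−1)·0.68² = 31·0.4624 = 14.3344
4: (117−1)·1.05² = 116·1.1025 = 127.89
Numerator = 276.5476; denominator = Σ(nₕ−1) = 274.
s²ₚ = 276.5476/274 = 1.009298... → 1.0093.

1.0093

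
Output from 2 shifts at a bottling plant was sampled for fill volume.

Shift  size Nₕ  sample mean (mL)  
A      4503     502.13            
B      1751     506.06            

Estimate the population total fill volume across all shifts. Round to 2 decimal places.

Population total = Σ Nₕ·x̄ₕ (each stratum's size times its mean).
4503·502.13 + 1751·506.06 = 2261091.39 + 886111.06 = 3147202.45.

3147202.45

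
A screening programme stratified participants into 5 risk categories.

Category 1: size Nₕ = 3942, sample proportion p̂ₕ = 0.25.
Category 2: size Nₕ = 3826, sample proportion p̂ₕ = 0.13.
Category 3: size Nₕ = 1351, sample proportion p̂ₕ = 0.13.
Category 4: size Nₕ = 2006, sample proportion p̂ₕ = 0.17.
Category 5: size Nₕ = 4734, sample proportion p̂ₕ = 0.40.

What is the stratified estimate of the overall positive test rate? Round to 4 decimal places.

0.2455

N = 3942 + 3826 + 1351 + 2006 + 4734 = 15859.
Overall proportion = Σ (Nₕ/N)·p̂ₕ.
Σ Nₕp̂ₕ = 985.5 + 497.38 + 175.63 + 341.02 + 1893.6 = 3893.13.
3893.13 / 15859 = 0.245484... → 0.2455.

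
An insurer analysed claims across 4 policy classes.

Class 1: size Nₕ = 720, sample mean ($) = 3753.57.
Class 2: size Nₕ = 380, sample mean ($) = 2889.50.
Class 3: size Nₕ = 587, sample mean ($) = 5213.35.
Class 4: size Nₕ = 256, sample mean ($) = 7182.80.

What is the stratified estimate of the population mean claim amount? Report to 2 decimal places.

4477.41

N = 720 + 380 + 587 + 256 = 1943.
Overall mean = Σ (Nₕ/N)·x̄ₕ — weight by population share, not a simple average.
Σ Nₕx̄ₕ = 720·3753.57 + 380·2889.50 + 587·5213.35 + 256·7182.80 = 2702570.4 + 1098010 + 3060236.45 + 1838796.8 = 8699613.65.
Divide by N: 8699613.65 / 1943 = 4477.4131... → 4477.41.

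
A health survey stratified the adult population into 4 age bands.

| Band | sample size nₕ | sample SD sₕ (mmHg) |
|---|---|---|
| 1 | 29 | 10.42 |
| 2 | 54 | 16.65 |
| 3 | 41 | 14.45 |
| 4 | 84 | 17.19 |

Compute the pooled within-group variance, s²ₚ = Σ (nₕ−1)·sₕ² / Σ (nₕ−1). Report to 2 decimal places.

Degrees of freedom: 28 + 53 + 40 + 83 = 204.
Σ(nₕ−1)sₕ² = 28·108.5764 + 53·277.2225 + 40·208.8025 + 83·295.4961 = 50611.208.
s²ₚ = 50611.208 / 204 = 248.0942... → 248.09.

248.09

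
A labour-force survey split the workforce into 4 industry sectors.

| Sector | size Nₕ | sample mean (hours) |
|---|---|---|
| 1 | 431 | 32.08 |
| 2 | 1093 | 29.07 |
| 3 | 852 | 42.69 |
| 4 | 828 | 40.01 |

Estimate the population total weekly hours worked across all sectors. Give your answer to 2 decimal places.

1: 431·32.08 = 13826.48
2: 1093·29.07 = 31773.51
3: 852·42.69 = 36371.88
4: 828·40.01 = 33128.28
τ̂ = Σ Nₕx̄ₕ = 115100.15.

115100.15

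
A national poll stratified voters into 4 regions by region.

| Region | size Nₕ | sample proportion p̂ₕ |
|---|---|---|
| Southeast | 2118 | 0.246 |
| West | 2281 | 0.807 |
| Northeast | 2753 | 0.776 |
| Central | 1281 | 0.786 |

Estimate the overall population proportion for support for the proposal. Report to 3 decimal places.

0.653

N = 2118 + 2281 + 2753 + 1281 = 8433.
Overall proportion = Σ (Nₕ/N)·p̂ₕ.
Σ Nₕp̂ₕ = 521.028 + 1840.767 + 2136.328 + 1006.866 = 5504.989.
5504.989 / 8433 = 0.65279... → 0.653.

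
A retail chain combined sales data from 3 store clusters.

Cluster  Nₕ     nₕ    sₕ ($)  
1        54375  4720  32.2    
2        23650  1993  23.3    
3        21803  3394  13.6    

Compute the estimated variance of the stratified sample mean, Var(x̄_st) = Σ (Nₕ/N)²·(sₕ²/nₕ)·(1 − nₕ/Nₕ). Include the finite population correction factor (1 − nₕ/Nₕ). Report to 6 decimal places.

0.075710

N = 99828; Wₕ = Nₕ/N.
cluster 1: (54375/99828)²·32.2²/4720·(1 − 4720/54375) = 0.059515113
cluster 2: (23650/99828)²·23.3²/1993·(1 − 1993/23650) = 0.014000039
cluster 3: (21803/99828)²·13.6²/3394·(1 − 3394/21803) = 0.002194864
Sum = 0.075710016 → 0.075710.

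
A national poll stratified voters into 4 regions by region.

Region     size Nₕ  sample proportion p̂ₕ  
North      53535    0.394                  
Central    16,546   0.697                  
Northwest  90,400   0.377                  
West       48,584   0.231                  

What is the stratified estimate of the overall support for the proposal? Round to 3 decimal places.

N = 53535 + 16546 + 90400 + 48584 = 209065.
Overall proportion = Σ (Nₕ/N)·p̂ₕ.
Σ Nₕp̂ₕ = 21092.79 + 11532.562 + 34080.8 + 11222.904 = 77929.056.
77929.056 / 209065 = 0.37275... → 0.373.

0.373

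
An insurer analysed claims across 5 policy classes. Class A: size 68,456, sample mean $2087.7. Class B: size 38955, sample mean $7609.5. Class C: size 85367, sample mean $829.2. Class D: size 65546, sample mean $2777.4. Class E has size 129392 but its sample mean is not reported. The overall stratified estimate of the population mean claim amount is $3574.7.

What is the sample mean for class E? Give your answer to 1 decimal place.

Σ Nₕx̄ₕ = N·μ, so 129392·x̄_E = 387716·3574.7 − (68456·2087.7 + 38955·7609.5 + 85367·829.2 + 65546·2777.4).
= 1385968385.2 − 692177440.5 = 693790944.7.
x̄_E = 693790944.7 / 129392 = 5361.931... → 5361.9.

5361.9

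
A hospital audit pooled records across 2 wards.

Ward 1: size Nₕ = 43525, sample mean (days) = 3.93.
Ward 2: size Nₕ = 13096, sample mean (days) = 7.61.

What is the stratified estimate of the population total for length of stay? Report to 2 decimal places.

270713.81

Estimate total by summing Nₕ·x̄ₕ over strata.
43525·3.93 + 13096·7.61 = 171053.25 + 99660.56 = 270713.81.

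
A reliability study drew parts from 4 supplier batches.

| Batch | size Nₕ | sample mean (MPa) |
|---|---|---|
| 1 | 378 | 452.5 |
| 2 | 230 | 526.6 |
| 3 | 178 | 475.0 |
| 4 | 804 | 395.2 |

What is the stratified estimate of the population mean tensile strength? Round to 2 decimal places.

x̄_st = (Σ Nₕx̄ₕ) / (Σ Nₕ) = (378·452.5 + 230·526.6 + 178·475.0 + 804·395.2) / 1590
= 694453.8 / 1590 = 436.7634... → 436.76.

436.76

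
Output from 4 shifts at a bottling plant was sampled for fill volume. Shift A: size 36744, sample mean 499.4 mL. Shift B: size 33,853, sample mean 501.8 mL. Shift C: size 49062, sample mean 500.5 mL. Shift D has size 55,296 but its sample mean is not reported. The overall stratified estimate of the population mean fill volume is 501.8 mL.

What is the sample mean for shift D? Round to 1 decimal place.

504.5

N = 36744 + 33853 + 49062 + 55296 = 174955.
Overall total = μ·N = 501.8·174955 = 87792419.
Subtract the known strata: 36744·499.4 + 33853·501.8 + 49062·500.5 = 59892920.
Remaining total for shift D: 87792419 − 59892920 = 27899499.
Divide by its size: 27899499 / 55296 = 504.548... → 504.5.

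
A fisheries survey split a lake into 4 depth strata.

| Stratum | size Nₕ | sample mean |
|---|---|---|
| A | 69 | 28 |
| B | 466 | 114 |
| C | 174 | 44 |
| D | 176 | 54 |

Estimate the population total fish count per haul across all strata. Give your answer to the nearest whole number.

Estimate total by summing Nₕ·x̄ₕ over strata.
69·28 + 466·114 + 174·44 + 176·54 = 1932 + 53124 + 7656 + 9504 = 72216.

72216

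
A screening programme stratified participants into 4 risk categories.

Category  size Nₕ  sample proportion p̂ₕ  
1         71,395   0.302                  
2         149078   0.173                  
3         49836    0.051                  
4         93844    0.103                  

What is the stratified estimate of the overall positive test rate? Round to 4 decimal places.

0.1636

Wₕ = Nₕ/N with N = 364153: 0.1961, 0.4094, 0.1369, 0.2577.
p̂_st = 0.1961·0.302 + 0.4094·0.173 + 0.1369·0.051 + 0.2577·0.103 ≈ 0.163556... → 0.1636.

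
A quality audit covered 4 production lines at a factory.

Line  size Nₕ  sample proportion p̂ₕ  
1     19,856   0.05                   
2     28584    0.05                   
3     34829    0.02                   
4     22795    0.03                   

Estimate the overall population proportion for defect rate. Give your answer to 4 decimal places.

0.0359

N = 19856 + 28584 + 34829 + 22795 = 106064.
Overall proportion = Σ (Nₕ/N)·p̂ₕ.
Σ Nₕp̂ₕ = 992.8 + 1429.2 + 696.58 + 683.85 = 3802.43.
3802.43 / 106064 = 0.035850... → 0.0359.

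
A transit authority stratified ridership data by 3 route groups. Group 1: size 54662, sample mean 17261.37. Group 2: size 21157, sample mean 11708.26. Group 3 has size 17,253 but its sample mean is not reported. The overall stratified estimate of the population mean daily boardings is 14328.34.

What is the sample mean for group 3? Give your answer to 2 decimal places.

Σ Nₕx̄ₕ = N·μ, so 17253·x̄_3 = 93072·14328.34 − (54662·17261.37 + 21157·11708.26).
= 1333567260.48 − 1191252663.76 = 142314596.72.
x̄_3 = 142314596.72 / 17253 = 8248.6870... → 8248.69.

8248.69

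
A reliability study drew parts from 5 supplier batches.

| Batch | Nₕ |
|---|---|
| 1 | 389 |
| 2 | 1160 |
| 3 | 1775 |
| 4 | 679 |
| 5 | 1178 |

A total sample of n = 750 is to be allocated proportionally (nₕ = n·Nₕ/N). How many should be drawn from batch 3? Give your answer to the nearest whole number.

Share of batch 3 = 1775/5181 = 0.34260.
Allocate 750 × 0.34260 = 256.948... → 257.

257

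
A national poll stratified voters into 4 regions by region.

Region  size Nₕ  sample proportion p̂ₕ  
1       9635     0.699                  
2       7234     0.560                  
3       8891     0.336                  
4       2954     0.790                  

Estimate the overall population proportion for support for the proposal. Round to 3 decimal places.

0.561

Wₕ = Nₕ/N with N = 28714: 0.3356, 0.2519, 0.3096, 0.1029.
p̂_st = 0.3356·0.699 + 0.2519·0.560 + 0.3096·0.336 + 0.1029·0.790 ≈ 0.56094... → 0.561.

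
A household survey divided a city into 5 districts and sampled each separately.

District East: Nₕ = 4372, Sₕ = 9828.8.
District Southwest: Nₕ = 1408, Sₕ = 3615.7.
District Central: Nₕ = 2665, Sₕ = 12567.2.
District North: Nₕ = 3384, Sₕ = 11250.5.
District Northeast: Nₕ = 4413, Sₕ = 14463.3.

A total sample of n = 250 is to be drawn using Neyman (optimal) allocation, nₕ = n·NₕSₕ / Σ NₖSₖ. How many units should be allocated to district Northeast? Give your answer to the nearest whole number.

87

Σ NₕSₕ = 4372·9828.8 + 1408·3615.7 + 2665·12567.2 + 3384·11250.5 + 4413·14463.3 = 183452242.1.
Share for Northeast: 63826542.9/183452242.1 = 0.34792.
n_Northeast = 250 × 0.34792 = 86.980... → 87.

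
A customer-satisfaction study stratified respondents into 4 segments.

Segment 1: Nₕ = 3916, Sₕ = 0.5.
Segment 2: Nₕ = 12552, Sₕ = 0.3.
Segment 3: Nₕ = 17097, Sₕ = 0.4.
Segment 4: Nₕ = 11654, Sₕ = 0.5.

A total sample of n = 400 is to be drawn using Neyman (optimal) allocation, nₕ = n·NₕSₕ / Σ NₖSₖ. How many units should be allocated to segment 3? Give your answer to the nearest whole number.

1: NₕSₕ = 3916·0.5 = 1958
2: NₕSₕ = 12552·0.3 = 3765.6
3: NₕSₕ = 17097·0.4 = 6838.8
4: NₕSₕ = 11654·0.5 = 5827
Σ NₕSₕ = 18389.4.
n_3 = 400·6838.8/18389.4 = 148.755... → 149.

149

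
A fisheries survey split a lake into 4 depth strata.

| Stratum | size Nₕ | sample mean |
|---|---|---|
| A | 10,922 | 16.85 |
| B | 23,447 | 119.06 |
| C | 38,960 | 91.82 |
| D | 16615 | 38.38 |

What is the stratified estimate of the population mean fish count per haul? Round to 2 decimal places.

79.95

N = 89944; weights Wₕ = Nₕ/N = (0.1214, 0.2607, 0.4332, 0.1847).
x̄_st = Σ Wₕ·x̄ₕ = 0.1214·16.85 + 0.2607·119.06 + 0.4332·91.82 + 0.1847·38.38 ≈ 79.9456...
→ 79.95.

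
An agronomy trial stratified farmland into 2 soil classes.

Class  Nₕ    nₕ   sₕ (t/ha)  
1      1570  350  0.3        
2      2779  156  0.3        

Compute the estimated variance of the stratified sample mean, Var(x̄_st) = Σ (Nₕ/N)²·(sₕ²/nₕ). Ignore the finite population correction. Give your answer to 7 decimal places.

0.0002691

N = 4349; Wₕ = Nₕ/N.
class 1: (1570/4349)²·0.3²/350 = 0.0000335116
class 2: (2779/4349)²·0.3²/156 = 0.0002355679
Sum = 0.0002690795 → 0.0002691.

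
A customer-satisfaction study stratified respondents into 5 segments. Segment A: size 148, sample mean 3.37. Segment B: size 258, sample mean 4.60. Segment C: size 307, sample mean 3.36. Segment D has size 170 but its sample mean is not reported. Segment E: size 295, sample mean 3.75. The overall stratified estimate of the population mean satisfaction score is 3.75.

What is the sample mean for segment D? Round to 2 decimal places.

3.50

N = 148 + 258 + 307 + 170 + 295 = 1178.
Overall total = μ·N = 3.75·1178 = 4417.5.
Subtract the known strata: 148·3.37 + 258·4.60 + 307·3.36 + 295·3.75 = 3823.33.
Remaining total for segment D: 4417.5 − 3823.33 = 594.17.
Divide by its size: 594.17 / 170 = 3.4951... → 3.50.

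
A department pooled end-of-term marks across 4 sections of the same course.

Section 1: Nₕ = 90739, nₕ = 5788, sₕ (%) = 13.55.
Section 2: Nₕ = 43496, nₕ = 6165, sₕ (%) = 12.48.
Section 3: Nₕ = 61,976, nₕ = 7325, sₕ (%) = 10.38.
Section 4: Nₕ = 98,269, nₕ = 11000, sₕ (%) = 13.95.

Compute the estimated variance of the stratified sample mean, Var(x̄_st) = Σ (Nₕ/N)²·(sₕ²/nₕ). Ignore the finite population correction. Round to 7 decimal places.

0.0061845

N = 294480; Wₕ = Nₕ/N.
section 1: (90739/294480)²·13.55²/5788 = 0.0030118021
section 2: (43496/294480)²·12.48²/6165 = 0.0005511669
section 3: (61976/294480)²·10.38²/7325 = 0.0006515122
section 4: (98269/294480)²·13.95²/11000 = 0.0019700498
Sum = 0.0061845310 → 0.0061845.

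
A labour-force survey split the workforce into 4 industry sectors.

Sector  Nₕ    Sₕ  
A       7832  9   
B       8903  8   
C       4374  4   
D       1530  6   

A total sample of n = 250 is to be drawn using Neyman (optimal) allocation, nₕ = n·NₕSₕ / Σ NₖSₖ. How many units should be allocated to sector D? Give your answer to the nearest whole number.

A: NₕSₕ = 7832·9 = 70488
B: NₕSₕ = 8903·8 = 71224
C: NₕSₕ = 4374·4 = 17496
D: NₕSₕ = 1530·6 = 9180
Σ NₕSₕ = 168388.
n_D = 250·9180/168388 = 13.629... → 14.

14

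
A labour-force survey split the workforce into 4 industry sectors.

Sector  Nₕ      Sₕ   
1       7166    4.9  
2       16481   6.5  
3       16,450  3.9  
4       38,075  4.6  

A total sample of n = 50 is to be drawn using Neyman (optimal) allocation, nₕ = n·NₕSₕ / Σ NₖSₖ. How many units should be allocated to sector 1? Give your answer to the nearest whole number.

1: NₕSₕ = 7166·4.9 = 35113.4
2: NₕSₕ = 16481·6.5 = 107126.5
3: NₕSₕ = 16450·3.9 = 64155
4: NₕSₕ = 38075·4.6 = 175145
Σ NₕSₕ = 381539.9.
n_1 = 50·35113.4/381539.9 = 4.602... → 5.

5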